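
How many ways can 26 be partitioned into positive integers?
2436

p(n) counts ways to write n as a sum of positive integers (order ignored).
Euler's pentagonal recurrence: p(k) = p(k-1) + p(k-2) - p(k-5) - p(k-7) + p(k-12) + p(k-15) - ... (offsets j(3j∓1)/2, signs ++--, p(0)=1, p(<0)=0).
DP table for k = 0..25: p(0)=1, p(1)=1, p(2)=2, p(3)=3, p(4)=5, p(5)=7, p(6)=11, p(7)=15, p(8)=22, p(9)=30, p(10)=42, p(11)=56, p(12)=77, p(13)=101, p(14)=135, p(15)=176, p(16)=231, p(17)=297, p(18)=385, p(19)=490, p(20)=627, p(21)=792, p(22)=1002, p(23)=1255, p(24)=1575, p(25)=1958.
Final step: p(26) = p(25) + p(24) - p(21) - p(19) + p(14) + p(11) - p(4) - p(0)
= 1958 + 1575 - 792 - 490 + 135 + 56 - 5 - 1
= 2436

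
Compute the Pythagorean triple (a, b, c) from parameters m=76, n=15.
(5551, 2280, 6001)

Euclid's formula: a = m² - n², b = 2mn, c = m² + n²
m = 76, n = 15
a = 76² - 15² = 5776 - 225 = 5551
b = 2 × 76 × 15 = 2280
c = 76² + 15² = 5776 + 225 = 6001
Verification: 5551² + 2280² = 30813601 + 5198400 = 36012001 = 6001² ✓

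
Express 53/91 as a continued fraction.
[0; 1, 1, 2, 1, 1, 7]

Euclidean algorithm steps:
53 = 0 × 91 + 53
91 = 1 × 53 + 38
53 = 1 × 38 + 15
38 = 2 × 15 + 8
15 = 1 × 8 + 7
8 = 1 × 7 + 1
7 = 7 × 1 + 0
Continued fraction: [0; 1, 1, 2, 1, 1, 7]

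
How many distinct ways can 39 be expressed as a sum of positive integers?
31185

p(n) counts ways to write n as a sum of positive integers (order ignored).
Euler's pentagonal recurrence: p(k) = p(k-1) + p(k-2) - p(k-5) - p(k-7) + p(k-12) + p(k-15) - ... (offsets j(3j∓1)/2, signs ++--, p(0)=1, p(<0)=0).
DP table for k = 0..38: p(0)=1, p(1)=1, p(2)=2, p(3)=3, p(4)=5, p(5)=7, p(6)=11, p(7)=15, p(8)=22, p(9)=30, p(10)=42, p(11)=56, p(12)=77, p(13)=101, p(14)=135, p(15)=176, p(16)=231, p(17)=297, p(18)=385, p(19)=490, p(20)=627, p(21)=792, p(22)=1002, p(23)=1255, p(24)=1575, p(25)=1958, p(26)=2436, p(27)=3010, p(28)=3718, p(29)=4565, p(30)=5604, p(31)=6842, p(32)=8349, p(33)=10143, p(34)=12310, p(35)=14883, p(36)=17977, p(37)=21637, p(38)=26015.
Final step: p(39) = p(38) + p(37) - p(34) - p(32) + p(27) + p(24) - p(17) - p(13) + p(4)
= 26015 + 21637 - 12310 - 8349 + 3010 + 1575 - 297 - 101 + 5
= 31185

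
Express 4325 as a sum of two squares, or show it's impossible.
10² + 65² (a=10, b=65)

Factorization: 4325 = 5^2 × 173
By Fermat: n is sum of two squares iff every prime p ≡ 3 (mod 4) appears to even power.
All primes ≡ 3 (mod 4) appear to even power.
Search a = 0, 1, 2, … for 4325 - a² a perfect square: first hit at a = 10: 4325 - 100 = 4225 = 65².
4325 = 10² + 65² = 100 + 4225 ✓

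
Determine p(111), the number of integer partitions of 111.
679903203

p(n) counts ways to write n as a sum of positive integers (order ignored).
Euler's pentagonal recurrence: p(k) = p(k-1) + p(k-2) - p(k-5) - p(k-7) + p(k-12) + p(k-15) - ... (offsets j(3j∓1)/2, signs ++--, p(0)=1, p(<0)=0).
DP table for k = 0..110: p(0)=1, p(1)=1, p(2)=2, p(3)=3, p(4)=5, p(5)=7, p(6)=11, p(7)=15, p(8)=22, p(9)=30, p(10)=42, p(11)=56, p(12)=77, p(13)=101, p(14)=135, p(15)=176, p(16)=231, p(17)=297, p(18)=385, p(19)=490, p(20)=627, p(21)=792, p(22)=1002, p(23)=1255, p(24)=1575, p(25)=1958, p(26)=2436, p(27)=3010, p(28)=3718, p(29)=4565, p(30)=5604, p(31)=6842, p(32)=8349, p(33)=10143, p(34)=12310, p(35)=14883, p(36)=17977, p(37)=21637, p(38)=26015, p(39)=31185, p(40)=37338, p(41)=44583, p(42)=53174, p(43)=63261, p(44)=75175, p(45)=89134, p(46)=105558, p(47)=124754, p(48)=147273, p(49)=173525, p(50)=204226, p(51)=239943, p(52)=281589, p(53)=329931, p(54)=386155, p(55)=451276, p(56)=526823, p(57)=614154, p(58)=715220, p(59)=831820, p(60)=966467, p(61)=1121505, p(62)=1300156, p(63)=1505499, p(64)=1741630, p(65)=2012558, p(66)=2323520, p(67)=2679689, p(68)=3087735, p(69)=3554345, p(70)=4087968, p(71)=4697205, p(72)=5392783, p(73)=6185689, p(74)=7089500, p(75)=8118264, p(76)=9289091, p(77)=10619863, p(78)=12132164, p(79)=13848650, p(80)=15796476, p(81)=18004327, p(82)=20506255, p(83)=23338469, p(84)=26543660, p(85)=30167357, p(86)=34262962, p(87)=38887673, p(88)=44108109, p(89)=49995925, p(90)=56634173, p(91)=64112359, p(92)=72533807, p(93)=82010177, p(94)=92669720, p(95)=104651419, p(96)=118114304, p(97)=133230930, p(98)=150198136, p(99)=169229875, p(100)=190569292, p(101)=214481126, p(102)=241265379, p(103)=271248950, p(104)=304801365, p(105)=342325709, p(106)=384276336, p(107)=431149389, p(108)=483502844, p(109)=541946240, p(110)=607163746.
Final step: p(111) = p(110) + p(109) - p(106) - p(104) + p(99) + p(96) - p(89) - p(85) + p(76) + p(71) - p(60) - p(54) + p(41) + p(34) - p(19) - p(11)
= 607163746 + 541946240 - 384276336 - 304801365 + 169229875 + 118114304 - 49995925 - 30167357 + 9289091 + 4697205 - 966467 - 386155 + 44583 + 12310 - 490 - 56
= 679903203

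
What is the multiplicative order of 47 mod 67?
33

67 is prime, so ord(47) divides φ(67) = 66.
Divisors of 66: 1, 2, 3, 6, 11, 22, 33, 66.
Repeated squaring: 47^1 ≡ 47, 47^2 ≡ 65, 47^4 ≡ 4, 47^8 ≡ 16, 47^16 ≡ 55, 47^32 ≡ 10, 47^64 ≡ 33 (mod 67).
Test 47^d mod 67 for each divisor d in increasing order:
47^1 ≡ 47
47^2 ≡ 65
47^3 = 47^2·47^1 ≡ 40
47^6 = 47^4·47^2 ≡ 59
47^11 = 47^8·47^2·47^1 ≡ 37
47^22 = 47^16·47^4·47^2 ≡ 29
47^33 = 47^32·47^1 ≡ 1  ← first divisor giving 1
The order is 33.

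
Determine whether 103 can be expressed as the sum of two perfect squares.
Not possible

Factorization: 103 = 103
By Fermat: n is sum of two squares iff every prime p ≡ 3 (mod 4) appears to even power.
Prime(s) ≡ 3 (mod 4) with odd exponent: [(103, 1)]
Therefore 103 cannot be expressed as a² + b².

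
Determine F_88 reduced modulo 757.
226

Matrix identity: Q^n = [[F_(n+1), F_n], [F_n, F_(n-1)]] with Q = [[1,1],[1,0]].
n = 88 = 1011000₂. Square-and-multiply, entries mod 757:
Q^1 = [[1,1],[1,0]]
Q^2 = (Q^1)² = [[2,1],[1,1]]
Q^5 = (Q^2)²·Q = [[8,5],[5,3]]
Q^11 = (Q^5)²·Q = [[144,89],[89,55]]
Q^22 = (Q^11)² = [[648,300],[300,348]]
Q^44 = (Q^22)² = [[443,542],[542,658]]
Q^88 = (Q^44)² = [[234,226],[226,8]]
F_88 mod 757 = Q^88[0][1] = 226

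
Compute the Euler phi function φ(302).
150

302 = 2 × 151
φ(n) = n × ∏(1 - 1/p) for each prime p dividing n
φ(302) = 302 × (1 - 1/2) × (1 - 1/151) = 150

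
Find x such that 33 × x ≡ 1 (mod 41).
5

gcd(33, 41) = 1, so the inverse exists.
Extended Euclidean algorithm on (41, 33):
41 = 1 × 33 + 8  ⟹  8 = (1)·41 + (-1)·33
33 = 4 × 8 + 1  ⟹  1 = (-4)·41 + (5)·33
So (5)·33 ≡ 1 (mod 41), i.e. 33^(-1) ≡ 5 (mod 41).
Check: 33 × 5 = 165 ≡ 1 (mod 41)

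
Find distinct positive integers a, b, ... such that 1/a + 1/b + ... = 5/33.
1/7 + 1/116 + 1/26796

Greedy algorithm:
5/33: ceiling(33/5) = 7, use 1/7
2/231: ceiling(231/2) = 116, use 1/116
1/26796: ceiling(26796/1) = 26796, use 1/26796
Result: 5/33 = 1/7 + 1/116 + 1/26796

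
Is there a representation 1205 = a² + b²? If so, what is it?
7² + 34² (a=7, b=34)

Factorization: 1205 = 5 × 241
By Fermat: n is sum of two squares iff every prime p ≡ 3 (mod 4) appears to even power.
All primes ≡ 3 (mod 4) appear to even power.
Search a = 0, 1, 2, … for 1205 - a² a perfect square: first hit at a = 7: 1205 - 49 = 1156 = 34².
1205 = 7² + 34² = 49 + 1156 ✓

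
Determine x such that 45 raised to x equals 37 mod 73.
16

Baby-step giant-step with step n = ⌈√73⌉ = 9.
Baby steps 45^j mod 73 (j:value) for j=0..8: 0:1, 1:45, 2:54, 3:21, 4:69, 5:39, 6:3, 7:62, 8:16.
Giant-step multiplier: 45^(-9) ≡ 45^(72-9) = 45^63 ≡ 51 (mod 73).
Giant steps γ_i = 37·51^i mod 73: γ_0=37, γ_1=62 (in table at j=7).
x = i·n + j = 1·9 + 7 = 16.
Check: 45^16 ≡ 37 (mod 73).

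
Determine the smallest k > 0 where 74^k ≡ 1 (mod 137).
17

137 is prime, so ord(74) divides φ(137) = 136.
Divisors of 136: 1, 2, 4, 8, 17, 34, 68, 136.
Repeated squaring: 74^1 ≡ 74, 74^2 ≡ 133, 74^4 ≡ 16, 74^8 ≡ 119, 74^16 ≡ 50, 74^32 ≡ 34, 74^64 ≡ 60, 74^128 ≡ 38 (mod 137).
Test 74^d mod 137 for each divisor d in increasing order:
74^1 ≡ 74
74^2 ≡ 133
74^4 ≡ 16
74^8 ≡ 119
74^17 = 74^16·74^1 ≡ 1  ← first divisor giving 1
The order is 17.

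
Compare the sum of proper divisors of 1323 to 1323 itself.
deficient

Proper divisors of 1323: sum = 1 + 3 + 7 + 9 + 21 + 27 + 49 + 63 + 147 + 189 + 441 = 957
Since 957 < 1323, 1323 is deficient.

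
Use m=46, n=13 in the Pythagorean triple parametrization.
(1947, 1196, 2285)

Euclid's formula: a = m² - n², b = 2mn, c = m² + n²
m = 46, n = 13
a = 46² - 13² = 2116 - 169 = 1947
b = 2 × 46 × 13 = 1196
c = 46² + 13² = 2116 + 169 = 2285
Verification: 1947² + 1196² = 3790809 + 1430416 = 5221225 = 2285² ✓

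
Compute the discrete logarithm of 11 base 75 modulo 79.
28

Baby-step giant-step with step n = ⌈√79⌉ = 9.
Baby steps 75^j mod 79 (j:value) for j=0..8: 0:1, 1:75, 2:16, 3:15, 4:19, 5:3, 6:67, 7:48, 8:45.
Giant-step multiplier: 75^(-9) ≡ 75^(78-9) = 75^69 ≡ 61 (mod 79).
Giant steps γ_i = 11·61^i mod 79: γ_0=11, γ_1=39, γ_2=9, γ_3=75 (in table at j=1).
x = i·n + j = 3·9 + 1 = 28.
Check: 75^28 ≡ 11 (mod 79).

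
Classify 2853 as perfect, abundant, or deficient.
deficient

Proper divisors of 2853: sum = 1 + 3 + 9 + 317 + 951 = 1281
Since 1281 < 2853, 2853 is deficient.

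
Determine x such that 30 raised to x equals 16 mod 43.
6

Baby-step giant-step with step n = ⌈√43⌉ = 7.
Baby steps 30^j mod 43 (j:value) for j=0..6: 0:1, 1:30, 2:40, 3:39, 4:9, 5:12, 6:16.
h = 16 is already in the table at j=6, so x = 6.
Check: 30^6 ≡ 16 (mod 43).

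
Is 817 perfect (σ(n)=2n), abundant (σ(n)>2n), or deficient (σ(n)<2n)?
deficient

Proper divisors of 817: sum = 1 + 19 + 43 = 63
Since 63 < 817, 817 is deficient.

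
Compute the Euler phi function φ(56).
24

56 = 2^3 × 7
φ(n) = n × ∏(1 - 1/p) for each prime p dividing n
φ(56) = 56 × (1 - 1/2) × (1 - 1/7) = 24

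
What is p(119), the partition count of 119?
1653668665

p(n) counts ways to write n as a sum of positive integers (order ignored).
Euler's pentagonal recurrence: p(k) = p(k-1) + p(k-2) - p(k-5) - p(k-7) + p(k-12) + p(k-15) - ... (offsets j(3j∓1)/2, signs ++--, p(0)=1, p(<0)=0).
DP table for k = 0..118: p(0)=1, p(1)=1, p(2)=2, p(3)=3, p(4)=5, p(5)=7, p(6)=11, p(7)=15, p(8)=22, p(9)=30, p(10)=42, p(11)=56, p(12)=77, p(13)=101, p(14)=135, p(15)=176, p(16)=231, p(17)=297, p(18)=385, p(19)=490, p(20)=627, p(21)=792, p(22)=1002, p(23)=1255, p(24)=1575, p(25)=1958, p(26)=2436, p(27)=3010, p(28)=3718, p(29)=4565, p(30)=5604, p(31)=6842, p(32)=8349, p(33)=10143, p(34)=12310, p(35)=14883, p(36)=17977, p(37)=21637, p(38)=26015, p(39)=31185, p(40)=37338, p(41)=44583, p(42)=53174, p(43)=63261, p(44)=75175, p(45)=89134, p(46)=105558, p(47)=124754, p(48)=147273, p(49)=173525, p(50)=204226, p(51)=239943, p(52)=281589, p(53)=329931, p(54)=386155, p(55)=451276, p(56)=526823, p(57)=614154, p(58)=715220, p(59)=831820, p(60)=966467, p(61)=1121505, p(62)=1300156, p(63)=1505499, p(64)=1741630, p(65)=2012558, p(66)=2323520, p(67)=2679689, p(68)=3087735, p(69)=3554345, p(70)=4087968, p(71)=4697205, p(72)=5392783, p(73)=6185689, p(74)=7089500, p(75)=8118264, p(76)=9289091, p(77)=10619863, p(78)=12132164, p(79)=13848650, p(80)=15796476, p(81)=18004327, p(82)=20506255, p(83)=23338469, p(84)=26543660, p(85)=30167357, p(86)=34262962, p(87)=38887673, p(88)=44108109, p(89)=49995925, p(90)=56634173, p(91)=64112359, p(92)=72533807, p(93)=82010177, p(94)=92669720, p(95)=104651419, p(96)=118114304, p(97)=133230930, p(98)=150198136, p(99)=169229875, p(100)=190569292, p(101)=214481126, p(102)=241265379, p(103)=271248950, p(104)=304801365, p(105)=342325709, p(106)=384276336, p(107)=431149389, p(108)=483502844, p(109)=541946240, p(110)=607163746, p(111)=679903203, p(112)=761002156, p(113)=851376628, p(114)=952050665, p(115)=1064144451, p(116)=1188908248, p(117)=1327710076, p(118)=1482074143.
Final step: p(119) = p(118) + p(117) - p(114) - p(112) + p(107) + p(104) - p(97) - p(93) + p(84) + p(79) - p(68) - p(62) + p(49) + p(42) - p(27) - p(19) + p(2)
= 1482074143 + 1327710076 - 952050665 - 761002156 + 431149389 + 304801365 - 133230930 - 82010177 + 26543660 + 13848650 - 3087735 - 1300156 + 173525 + 53174 - 3010 - 490 + 2
= 1653668665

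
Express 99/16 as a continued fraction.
[6; 5, 3]

Euclidean algorithm steps:
99 = 6 × 16 + 3
16 = 5 × 3 + 1
3 = 3 × 1 + 0
Continued fraction: [6; 5, 3]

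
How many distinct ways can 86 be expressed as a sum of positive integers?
34262962

p(n) counts ways to write n as a sum of positive integers (order ignored).
Euler's pentagonal recurrence: p(k) = p(k-1) + p(k-2) - p(k-5) - p(k-7) + p(k-12) + p(k-15) - ... (offsets j(3j∓1)/2, signs ++--, p(0)=1, p(<0)=0).
DP table for k = 0..85: p(0)=1, p(1)=1, p(2)=2, p(3)=3, p(4)=5, p(5)=7, p(6)=11, p(7)=15, p(8)=22, p(9)=30, p(10)=42, p(11)=56, p(12)=77, p(13)=101, p(14)=135, p(15)=176, p(16)=231, p(17)=297, p(18)=385, p(19)=490, p(20)=627, p(21)=792, p(22)=1002, p(23)=1255, p(24)=1575, p(25)=1958, p(26)=2436, p(27)=3010, p(28)=3718, p(29)=4565, p(30)=5604, p(31)=6842, p(32)=8349, p(33)=10143, p(34)=12310, p(35)=14883, p(36)=17977, p(37)=21637, p(38)=26015, p(39)=31185, p(40)=37338, p(41)=44583, p(42)=53174, p(43)=63261, p(44)=75175, p(45)=89134, p(46)=105558, p(47)=124754, p(48)=147273, p(49)=173525, p(50)=204226, p(51)=239943, p(52)=281589, p(53)=329931, p(54)=386155, p(55)=451276, p(56)=526823, p(57)=614154, p(58)=715220, p(59)=831820, p(60)=966467, p(61)=1121505, p(62)=1300156, p(63)=1505499, p(64)=1741630, p(65)=2012558, p(66)=2323520, p(67)=2679689, p(68)=3087735, p(69)=3554345, p(70)=4087968, p(71)=4697205, p(72)=5392783, p(73)=6185689, p(74)=7089500, p(75)=8118264, p(76)=9289091, p(77)=10619863, p(78)=12132164, p(79)=13848650, p(80)=15796476, p(81)=18004327, p(82)=20506255, p(83)=23338469, p(84)=26543660, p(85)=30167357.
Final step: p(86) = p(85) + p(84) - p(81) - p(79) + p(74) + p(71) - p(64) - p(60) + p(51) + p(46) - p(35) - p(29) + p(16) + p(9)
= 30167357 + 26543660 - 18004327 - 13848650 + 7089500 + 4697205 - 1741630 - 966467 + 239943 + 105558 - 14883 - 4565 + 231 + 30
= 34262962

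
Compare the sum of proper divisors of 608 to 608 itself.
abundant

Proper divisors of 608: sum = 1 + 2 + 4 + 8 + 16 + 19 + 32 + 38 + 76 + 152 + 304 = 652
Since 652 > 608, 608 is abundant.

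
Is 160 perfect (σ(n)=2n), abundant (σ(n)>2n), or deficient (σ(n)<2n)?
abundant

Proper divisors of 160: sum = 1 + 2 + 4 + 5 + 8 + 10 + 16 + 20 + 32 + 40 + 80 = 218
Since 218 > 160, 160 is abundant.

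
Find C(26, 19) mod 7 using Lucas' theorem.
3

Using Lucas' theorem:
Write n=26 and k=19 in base 7:
n in base 7: [3, 5]
k in base 7: [2, 5]
C(26,19) mod 7 = ∏ C(n_i, k_i) mod 7
Digit binomials (mod 7): C(3,2) = 3; C(5,5) = 1
Product: 3 × 1 = 3 ≡ 3 (mod 7)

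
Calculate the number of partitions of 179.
625846753120

p(n) counts ways to write n as a sum of positive integers (order ignored).
Euler's pentagonal recurrence: p(k) = p(k-1) + p(k-2) - p(k-5) - p(k-7) + p(k-12) + p(k-15) - ... (offsets j(3j∓1)/2, signs ++--, p(0)=1, p(<0)=0).
DP table for k = 0..178: p(0)=1, p(1)=1, p(2)=2, p(3)=3, p(4)=5, p(5)=7, p(6)=11, p(7)=15, p(8)=22, p(9)=30, p(10)=42, p(11)=56, p(12)=77, p(13)=101, p(14)=135, p(15)=176, p(16)=231, p(17)=297, p(18)=385, p(19)=490, p(20)=627, p(21)=792, p(22)=1002, p(23)=1255, p(24)=1575, p(25)=1958, p(26)=2436, p(27)=3010, p(28)=3718, p(29)=4565, p(30)=5604, p(31)=6842, p(32)=8349, p(33)=10143, p(34)=12310, p(35)=14883, p(36)=17977, p(37)=21637, p(38)=26015, p(39)=31185, p(40)=37338, p(41)=44583, p(42)=53174, p(43)=63261, p(44)=75175, p(45)=89134, p(46)=105558, p(47)=124754, p(48)=147273, p(49)=173525, p(50)=204226, p(51)=239943, p(52)=281589, p(53)=329931, p(54)=386155, p(55)=451276, p(56)=526823, p(57)=614154, p(58)=715220, p(59)=831820, p(60)=966467, p(61)=1121505, p(62)=1300156, p(63)=1505499, p(64)=1741630, p(65)=2012558, p(66)=2323520, p(67)=2679689, p(68)=3087735, p(69)=3554345, p(70)=4087968, p(71)=4697205, p(72)=5392783, p(73)=6185689, p(74)=7089500, p(75)=8118264, p(76)=9289091, p(77)=10619863, p(78)=12132164, p(79)=13848650, p(80)=15796476, p(81)=18004327, p(82)=20506255, p(83)=23338469, p(84)=26543660, p(85)=30167357, p(86)=34262962, p(87)=38887673, p(88)=44108109, p(89)=49995925, p(90)=56634173, p(91)=64112359, p(92)=72533807, p(93)=82010177, p(94)=92669720, p(95)=104651419, p(96)=118114304, p(97)=133230930, p(98)=150198136, p(99)=169229875, p(100)=190569292, p(101)=214481126, p(102)=241265379, p(103)=271248950, p(104)=304801365, p(105)=342325709, p(106)=384276336, p(107)=431149389, p(108)=483502844, p(109)=541946240, p(110)=607163746, p(111)=679903203, p(112)=761002156, p(113)=851376628, p(114)=952050665, p(115)=1064144451, p(116)=1188908248, p(117)=1327710076, p(118)=1482074143, p(119)=1653668665, p(120)=1844349560, p(121)=2056148051, p(122)=2291320912, p(123)=2552338241, p(124)=2841940500, p(125)=3163127352, p(126)=3519222692, p(127)=3913864295, p(128)=4351078600, p(129)=4835271870, p(130)=5371315400, p(131)=5964539504, p(132)=6620830889, p(133)=7346629512, p(134)=8149040695, p(135)=9035836076, p(136)=10015581680, p(137)=11097645016, p(138)=12292341831, p(139)=13610949895, p(140)=15065878135, p(141)=16670689208, p(142)=18440293320, p(143)=20390982757, p(144)=22540654445, p(145)=24908858009, p(146)=27517052599, p(147)=30388671978, p(148)=33549419497, p(149)=37027355200, p(150)=40853235313, p(151)=45060624582, p(152)=49686288421, p(153)=54770336324, p(154)=60356673280, p(155)=66493182097, p(156)=73232243759, p(157)=80630964769, p(158)=88751778802, p(159)=97662728555, p(160)=107438159466, p(161)=118159068427, p(162)=129913904637, p(163)=142798995930, p(164)=156919475295, p(165)=172389800255, p(166)=189334822579, p(167)=207890420102, p(168)=228204732751, p(169)=250438925115, p(170)=274768617130, p(171)=301384802048, p(172)=330495499613, p(173)=362326859895, p(174)=397125074750, p(175)=435157697830, p(176)=476715857290, p(177)=522115831195, p(178)=571701605655.
Final step: p(179) = p(178) + p(177) - p(174) - p(172) + p(167) + p(164) - p(157) - p(153) + p(144) + p(139) - p(128) - p(122) + p(109) + p(102) - p(87) - p(79) + p(62) + p(53) - p(34) - p(24) + p(3)
= 571701605655 + 522115831195 - 397125074750 - 330495499613 + 207890420102 + 156919475295 - 80630964769 - 54770336324 + 22540654445 + 13610949895 - 4351078600 - 2291320912 + 541946240 + 241265379 - 38887673 - 13848650 + 1300156 + 329931 - 12310 - 1575 + 3
= 625846753120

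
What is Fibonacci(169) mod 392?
97

Matrix identity: Q^n = [[F_(n+1), F_n], [F_n, F_(n-1)]] with Q = [[1,1],[1,0]].
n = 169 = 10101001₂. Square-and-multiply, entries mod 392:
Q^1 = [[1,1],[1,0]]
Q^2 = (Q^1)² = [[2,1],[1,1]]
Q^5 = (Q^2)²·Q = [[8,5],[5,3]]
Q^10 = (Q^5)² = [[89,55],[55,34]]
Q^21 = (Q^10)²·Q = [[71,362],[362,101]]
Q^42 = (Q^21)² = [[61,328],[328,125]]
Q^84 = (Q^42)² = [[369,248],[248,121]]
Q^169 = (Q^84)²·Q = [[97,97],[97,0]]
F_169 mod 392 = Q^169[0][1] = 97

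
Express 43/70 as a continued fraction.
[0; 1, 1, 1, 1, 2, 5]

Euclidean algorithm steps:
43 = 0 × 70 + 43
70 = 1 × 43 + 27
43 = 1 × 27 + 16
27 = 1 × 16 + 11
16 = 1 × 11 + 5
11 = 2 × 5 + 1
5 = 5 × 1 + 0
Continued fraction: [0; 1, 1, 1, 1, 2, 5]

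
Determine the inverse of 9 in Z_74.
33

gcd(9, 74) = 1, so the inverse exists.
Extended Euclidean algorithm on (74, 9):
74 = 8 × 9 + 2  ⟹  2 = (1)·74 + (-8)·9
9 = 4 × 2 + 1  ⟹  1 = (-4)·74 + (33)·9
So (33)·9 ≡ 1 (mod 74), i.e. 9^(-1) ≡ 33 (mod 74).
Check: 9 × 33 = 297 ≡ 1 (mod 74)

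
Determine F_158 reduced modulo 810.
539

Matrix identity: Q^n = [[F_(n+1), F_n], [F_n, F_(n-1)]] with Q = [[1,1],[1,0]].
n = 158 = 10011110₂. Square-and-multiply, entries mod 810:
Q^1 = [[1,1],[1,0]]
Q^2 = (Q^1)² = [[2,1],[1,1]]
Q^4 = (Q^2)² = [[5,3],[3,2]]
Q^9 = (Q^4)²·Q = [[55,34],[34,21]]
Q^19 = (Q^9)²·Q = [[285,131],[131,154]]
Q^39 = (Q^19)²·Q = [[375,376],[376,809]]
Q^79 = (Q^39)²·Q = [[615,121],[121,494]]
Q^158 = (Q^79)² = [[16,539],[539,287]]
F_158 mod 810 = Q^158[0][1] = 539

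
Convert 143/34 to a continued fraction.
[4; 4, 1, 6]

Euclidean algorithm steps:
143 = 4 × 34 + 7
34 = 4 × 7 + 6
7 = 1 × 6 + 1
6 = 6 × 1 + 0
Continued fraction: [4; 4, 1, 6]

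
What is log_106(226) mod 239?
88

Baby-step giant-step with step n = ⌈√239⌉ = 16.
Baby steps 106^j mod 239 (j:value) for j=0..15: 0:1, 1:106, 2:3, 3:79, 4:9, 5:237, 6:27, 7:233, 8:81, 9:221, 10:4, 11:185, 12:12, 13:77, 14:36, 15:231.
Giant-step multiplier: 106^(-16) ≡ 106^(238-16) = 106^222 ≡ 135 (mod 239).
Giant steps γ_i = 226·135^i mod 239: γ_0=226, γ_1=157, γ_2=163, γ_3=17, γ_4=144, γ_5=81 (in table at j=8).
x = i·n + j = 5·16 + 8 = 88.
Check: 106^88 ≡ 226 (mod 239).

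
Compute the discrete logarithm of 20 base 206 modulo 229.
200

Baby-step giant-step with step n = ⌈√229⌉ = 16.
Baby steps 206^j mod 229 (j:value) for j=0..15: 0:1, 1:206, 2:71, 3:199, 4:3, 5:160, 6:213, 7:139, 8:9, 9:22, 10:181, 11:188, 12:27, 13:66, 14:85, 15:106.
Giant-step multiplier: 206^(-16) ≡ 206^(228-16) = 206^212 ≡ 82 (mod 229).
Giant steps γ_i = 20·82^i mod 229: γ_0=20, γ_1=37, γ_2=57, γ_3=94, γ_4=151, γ_5=16, γ_6=167, γ_7=183, γ_8=121, γ_9=75, γ_10=196, γ_11=42, γ_12=9 (in table at j=8).
x = i·n + j = 12·16 + 8 = 200.
Check: 206^200 ≡ 20 (mod 229).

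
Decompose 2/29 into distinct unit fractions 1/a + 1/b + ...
1/15 + 1/435

Greedy algorithm:
2/29: ceiling(29/2) = 15, use 1/15
1/435: ceiling(435/1) = 435, use 1/435
Result: 2/29 = 1/15 + 1/435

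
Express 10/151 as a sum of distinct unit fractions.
1/16 + 1/269 + 1/129981 + 1/84475171824

Greedy algorithm:
10/151: ceiling(151/10) = 16, use 1/16
9/2416: ceiling(2416/9) = 269, use 1/269
5/649904: ceiling(649904/5) = 129981, use 1/129981
1/84475171824: ceiling(84475171824/1) = 84475171824, use 1/84475171824
Result: 10/151 = 1/16 + 1/269 + 1/129981 + 1/84475171824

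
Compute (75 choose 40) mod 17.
8

Using Lucas' theorem:
Write n=75 and k=40 in base 17:
n in base 17: [4, 7]
k in base 17: [2, 6]
C(75,40) mod 17 = ∏ C(n_i, k_i) mod 17
Digit binomials (mod 17): C(4,2) = 6; C(7,6) = 7
Product: 6 × 7 = 42 ≡ 8 (mod 17)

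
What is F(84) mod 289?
110

Matrix identity: Q^n = [[F_(n+1), F_n], [F_n, F_(n-1)]] with Q = [[1,1],[1,0]].
n = 84 = 1010100₂. Square-and-multiply, entries mod 289:
Q^1 = [[1,1],[1,0]]
Q^2 = (Q^1)² = [[2,1],[1,1]]
Q^5 = (Q^2)²·Q = [[8,5],[5,3]]
Q^10 = (Q^5)² = [[89,55],[55,34]]
Q^21 = (Q^10)²·Q = [[82,253],[253,118]]
Q^42 = (Q^21)² = [[217,25],[25,192]]
Q^84 = (Q^42)² = [[29,110],[110,208]]
F_84 mod 289 = Q^84[0][1] = 110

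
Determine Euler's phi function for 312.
96

312 = 2^3 × 3 × 13
φ(n) = n × ∏(1 - 1/p) for each prime p dividing n
φ(312) = 312 × (1 - 1/2) × (1 - 1/3) × (1 - 1/13) = 96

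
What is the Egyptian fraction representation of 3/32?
1/11 + 1/352

Greedy algorithm:
3/32: ceiling(32/3) = 11, use 1/11
1/352: ceiling(352/1) = 352, use 1/352
Result: 3/32 = 1/11 + 1/352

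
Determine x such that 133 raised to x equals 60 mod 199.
45

Baby-step giant-step with step n = ⌈√199⌉ = 15.
Baby steps 133^j mod 199 (j:value) for j=0..14: 0:1, 1:133, 2:177, 3:59, 4:86, 5:95, 6:98, 7:99, 8:33, 9:11, 10:70, 11:156, 12:52, 13:150, 14:50.
Giant-step multiplier: 133^(-15) ≡ 133^(198-15) = 133^183 ≡ 12 (mod 199).
Giant steps γ_i = 60·12^i mod 199: γ_0=60, γ_1=123, γ_2=83, γ_3=1 (in table at j=0).
x = i·n + j = 3·15 + 0 = 45.
Check: 133^45 ≡ 60 (mod 199).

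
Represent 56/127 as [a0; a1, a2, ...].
[0; 2, 3, 1, 2, 1, 3]

Euclidean algorithm steps:
56 = 0 × 127 + 56
127 = 2 × 56 + 15
56 = 3 × 15 + 11
15 = 1 × 11 + 4
11 = 2 × 4 + 3
4 = 1 × 3 + 1
3 = 3 × 1 + 0
Continued fraction: [0; 2, 3, 1, 2, 1, 3]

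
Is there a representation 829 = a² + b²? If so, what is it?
10² + 27² (a=10, b=27)

Factorization: 829 = 829
By Fermat: n is sum of two squares iff every prime p ≡ 3 (mod 4) appears to even power.
All primes ≡ 3 (mod 4) appear to even power.
Search a = 0, 1, 2, … for 829 - a² a perfect square: first hit at a = 10: 829 - 100 = 729 = 27².
829 = 10² + 27² = 100 + 729 ✓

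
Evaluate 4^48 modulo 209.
64

Repeated squaring. Binary of 48 = 110000.
4^1 ≡ 4 (mod 209); 4^2 ≡ 16 (mod 209); 4^4 ≡ 47 (mod 209); 4^8 ≡ 119 (mod 209); 4^16 ≡ 158 (mod 209); 4^32 ≡ 93 (mod 209)
4^48 = 4^16 × 4^32 ≡ 64 (mod 209)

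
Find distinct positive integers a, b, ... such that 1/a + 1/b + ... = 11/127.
1/12 + 1/305 + 1/464820

Greedy algorithm:
11/127: ceiling(127/11) = 12, use 1/12
5/1524: ceiling(1524/5) = 305, use 1/305
1/464820: ceiling(464820/1) = 464820, use 1/464820
Result: 11/127 = 1/12 + 1/305 + 1/464820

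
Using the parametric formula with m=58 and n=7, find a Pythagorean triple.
(3315, 812, 3413)

Euclid's formula: a = m² - n², b = 2mn, c = m² + n²
m = 58, n = 7
a = 58² - 7² = 3364 - 49 = 3315
b = 2 × 58 × 7 = 812
c = 58² + 7² = 3364 + 49 = 3413
Verification: 3315² + 812² = 10989225 + 659344 = 11648569 = 3413² ✓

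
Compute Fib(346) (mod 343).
6

Matrix identity: Q^n = [[F_(n+1), F_n], [F_n, F_(n-1)]] with Q = [[1,1],[1,0]].
n = 346 = 101011010₂. Square-and-multiply, entries mod 343:
Q^1 = [[1,1],[1,0]]
Q^2 = (Q^1)² = [[2,1],[1,1]]
Q^5 = (Q^2)²·Q = [[8,5],[5,3]]
Q^10 = (Q^5)² = [[89,55],[55,34]]
Q^21 = (Q^10)²·Q = [[218,313],[313,248]]
Q^43 = (Q^21)²·Q = [[144,61],[61,83]]
Q^86 = (Q^43)² = [[104,127],[127,320]]
Q^173 = (Q^86)²·Q = [[188,191],[191,340]]
Q^346 = (Q^173)² = [[138,6],[6,132]]
F_346 mod 343 = Q^346[0][1] = 6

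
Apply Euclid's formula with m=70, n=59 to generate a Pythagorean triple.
(1419, 8260, 8381)

Euclid's formula: a = m² - n², b = 2mn, c = m² + n²
m = 70, n = 59
a = 70² - 59² = 4900 - 3481 = 1419
b = 2 × 70 × 59 = 8260
c = 70² + 59² = 4900 + 3481 = 8381
Verification: 1419² + 8260² = 2013561 + 68227600 = 70241161 = 8381² ✓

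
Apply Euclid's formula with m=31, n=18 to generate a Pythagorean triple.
(637, 1116, 1285)

Euclid's formula: a = m² - n², b = 2mn, c = m² + n²
m = 31, n = 18
a = 31² - 18² = 961 - 324 = 637
b = 2 × 31 × 18 = 1116
c = 31² + 18² = 961 + 324 = 1285
Verification: 637² + 1116² = 405769 + 1245456 = 1651225 = 1285² ✓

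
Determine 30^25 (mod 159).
30

Repeated squaring. Binary of 25 = 11001.
30^1 ≡ 30 (mod 159); 30^2 ≡ 105 (mod 159); 30^4 ≡ 54 (mod 159); 30^8 ≡ 54 (mod 159); 30^16 ≡ 54 (mod 159)
30^25 = 30^1 × 30^8 × 30^16 ≡ 30 (mod 159)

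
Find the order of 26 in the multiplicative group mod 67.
33

67 is prime, so ord(26) divides φ(67) = 66.
Divisors of 66: 1, 2, 3, 6, 11, 22, 33, 66.
Repeated squaring: 26^1 ≡ 26, 26^2 ≡ 6, 26^4 ≡ 36, 26^8 ≡ 23, 26^16 ≡ 60, 26^32 ≡ 49, 26^64 ≡ 56 (mod 67).
Test 26^d mod 67 for each divisor d in increasing order:
26^1 ≡ 26
26^2 ≡ 6
26^3 = 26^2·26^1 ≡ 22
26^6 = 26^4·26^2 ≡ 15
26^11 = 26^8·26^2·26^1 ≡ 37
26^22 = 26^16·26^4·26^2 ≡ 29
26^33 = 26^32·26^1 ≡ 1  ← first divisor giving 1
The order is 33.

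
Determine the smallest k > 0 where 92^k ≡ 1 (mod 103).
51

103 is prime, so ord(92) divides φ(103) = 102.
Divisors of 102: 1, 2, 3, 6, 17, 34, 51, 102.
Repeated squaring: 92^1 ≡ 92, 92^2 ≡ 18, 92^4 ≡ 15, 92^8 ≡ 19, 92^16 ≡ 52, 92^32 ≡ 26, 92^64 ≡ 58 (mod 103).
Test 92^d mod 103 for each divisor d in increasing order:
92^1 ≡ 92
92^2 ≡ 18
92^3 = 92^2·92^1 ≡ 8
92^6 = 92^4·92^2 ≡ 64
92^17 = 92^16·92^1 ≡ 46
92^34 = 92^32·92^2 ≡ 56
92^51 = 92^32·92^16·92^2·92^1 ≡ 1  ← first divisor giving 1
The order is 51.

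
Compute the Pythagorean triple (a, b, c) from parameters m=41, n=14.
(1485, 1148, 1877)

Euclid's formula: a = m² - n², b = 2mn, c = m² + n²
m = 41, n = 14
a = 41² - 14² = 1681 - 196 = 1485
b = 2 × 41 × 14 = 1148
c = 41² + 14² = 1681 + 196 = 1877
Verification: 1485² + 1148² = 2205225 + 1317904 = 3523129 = 1877² ✓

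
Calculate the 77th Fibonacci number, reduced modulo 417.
332

Matrix identity: Q^n = [[F_(n+1), F_n], [F_n, F_(n-1)]] with Q = [[1,1],[1,0]].
n = 77 = 1001101₂. Square-and-multiply, entries mod 417:
Q^1 = [[1,1],[1,0]]
Q^2 = (Q^1)² = [[2,1],[1,1]]
Q^4 = (Q^2)² = [[5,3],[3,2]]
Q^9 = (Q^4)²·Q = [[55,34],[34,21]]
Q^19 = (Q^9)²·Q = [[93,11],[11,82]]
Q^38 = (Q^19)² = [[13,257],[257,173]]
Q^77 = (Q^38)²·Q = [[179,332],[332,264]]
F_77 mod 417 = Q^77[0][1] = 332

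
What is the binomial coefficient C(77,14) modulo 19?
0

Using Lucas' theorem:
Write n=77 and k=14 in base 19:
n in base 19: [4, 1]
k in base 19: [0, 14]
C(77,14) mod 19 = ∏ C(n_i, k_i) mod 19
Digit binomials (mod 19): C(4,0) = 1; C(1,14) = 0 (k_i > n_i)
Product: 1 × 0 = 0 ≡ 0 (mod 19)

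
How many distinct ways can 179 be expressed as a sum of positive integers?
625846753120

p(n) counts ways to write n as a sum of positive integers (order ignored).
Euler's pentagonal recurrence: p(k) = p(k-1) + p(k-2) - p(k-5) - p(k-7) + p(k-12) + p(k-15) - ... (offsets j(3j∓1)/2, signs ++--, p(0)=1, p(<0)=0).
DP table for k = 0..178: p(0)=1, p(1)=1, p(2)=2, p(3)=3, p(4)=5, p(5)=7, p(6)=11, p(7)=15, p(8)=22, p(9)=30, p(10)=42, p(11)=56, p(12)=77, p(13)=101, p(14)=135, p(15)=176, p(16)=231, p(17)=297, p(18)=385, p(19)=490, p(20)=627, p(21)=792, p(22)=1002, p(23)=1255, p(24)=1575, p(25)=1958, p(26)=2436, p(27)=3010, p(28)=3718, p(29)=4565, p(30)=5604, p(31)=6842, p(32)=8349, p(33)=10143, p(34)=12310, p(35)=14883, p(36)=17977, p(37)=21637, p(38)=26015, p(39)=31185, p(40)=37338, p(41)=44583, p(42)=53174, p(43)=63261, p(44)=75175, p(45)=89134, p(46)=105558, p(47)=124754, p(48)=147273, p(49)=173525, p(50)=204226, p(51)=239943, p(52)=281589, p(53)=329931, p(54)=386155, p(55)=451276, p(56)=526823, p(57)=614154, p(58)=715220, p(59)=831820, p(60)=966467, p(61)=1121505, p(62)=1300156, p(63)=1505499, p(64)=1741630, p(65)=2012558, p(66)=2323520, p(67)=2679689, p(68)=3087735, p(69)=3554345, p(70)=4087968, p(71)=4697205, p(72)=5392783, p(73)=6185689, p(74)=7089500, p(75)=8118264, p(76)=9289091, p(77)=10619863, p(78)=12132164, p(79)=13848650, p(80)=15796476, p(81)=18004327, p(82)=20506255, p(83)=23338469, p(84)=26543660, p(85)=30167357, p(86)=34262962, p(87)=38887673, p(88)=44108109, p(89)=49995925, p(90)=56634173, p(91)=64112359, p(92)=72533807, p(93)=82010177, p(94)=92669720, p(95)=104651419, p(96)=118114304, p(97)=133230930, p(98)=150198136, p(99)=169229875, p(100)=190569292, p(101)=214481126, p(102)=241265379, p(103)=271248950, p(104)=304801365, p(105)=342325709, p(106)=384276336, p(107)=431149389, p(108)=483502844, p(109)=541946240, p(110)=607163746, p(111)=679903203, p(112)=761002156, p(113)=851376628, p(114)=952050665, p(115)=1064144451, p(116)=1188908248, p(117)=1327710076, p(118)=1482074143, p(119)=1653668665, p(120)=1844349560, p(121)=2056148051, p(122)=2291320912, p(123)=2552338241, p(124)=2841940500, p(125)=3163127352, p(126)=3519222692, p(127)=3913864295, p(128)=4351078600, p(129)=4835271870, p(130)=5371315400, p(131)=5964539504, p(132)=6620830889, p(133)=7346629512, p(134)=8149040695, p(135)=9035836076, p(136)=10015581680, p(137)=11097645016, p(138)=12292341831, p(139)=13610949895, p(140)=15065878135, p(141)=16670689208, p(142)=18440293320, p(143)=20390982757, p(144)=22540654445, p(145)=24908858009, p(146)=27517052599, p(147)=30388671978, p(148)=33549419497, p(149)=37027355200, p(150)=40853235313, p(151)=45060624582, p(152)=49686288421, p(153)=54770336324, p(154)=60356673280, p(155)=66493182097, p(156)=73232243759, p(157)=80630964769, p(158)=88751778802, p(159)=97662728555, p(160)=107438159466, p(161)=118159068427, p(162)=129913904637, p(163)=142798995930, p(164)=156919475295, p(165)=172389800255, p(166)=189334822579, p(167)=207890420102, p(168)=228204732751, p(169)=250438925115, p(170)=274768617130, p(171)=301384802048, p(172)=330495499613, p(173)=362326859895, p(174)=397125074750, p(175)=435157697830, p(176)=476715857290, p(177)=522115831195, p(178)=571701605655.
Final step: p(179) = p(178) + p(177) - p(174) - p(172) + p(167) + p(164) - p(157) - p(153) + p(144) + p(139) - p(128) - p(122) + p(109) + p(102) - p(87) - p(79) + p(62) + p(53) - p(34) - p(24) + p(3)
= 571701605655 + 522115831195 - 397125074750 - 330495499613 + 207890420102 + 156919475295 - 80630964769 - 54770336324 + 22540654445 + 13610949895 - 4351078600 - 2291320912 + 541946240 + 241265379 - 38887673 - 13848650 + 1300156 + 329931 - 12310 - 1575 + 3
= 625846753120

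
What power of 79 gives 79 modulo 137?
1

Baby-step giant-step with step n = ⌈√137⌉ = 12.
Baby steps 79^j mod 137 (j:value) for j=0..11: 0:1, 1:79, 2:76, 3:113, 4:22, 5:94, 6:28, 7:20, 8:73, 9:13, 10:68, 11:29.
h = 79 is already in the table at j=1, so x = 1.
Check: 79^1 ≡ 79 (mod 137).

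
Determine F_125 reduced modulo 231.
170

Matrix identity: Q^n = [[F_(n+1), F_n], [F_n, F_(n-1)]] with Q = [[1,1],[1,0]].
n = 125 = 1111101₂. Square-and-multiply, entries mod 231:
Q^1 = [[1,1],[1,0]]
Q^3 = (Q^1)²·Q = [[3,2],[2,1]]
Q^7 = (Q^3)²·Q = [[21,13],[13,8]]
Q^15 = (Q^7)²·Q = [[63,148],[148,146]]
Q^31 = (Q^15)²·Q = [[210,1],[1,209]]
Q^62 = (Q^31)² = [[211,188],[188,23]]
Q^125 = (Q^62)²·Q = [[41,170],[170,102]]
F_125 mod 231 = Q^125[0][1] = 170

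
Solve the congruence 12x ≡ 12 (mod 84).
x ≡ 1 (mod 7)

gcd(12, 84) = 12, which divides 12, so solutions exist.
Divide through by 12: x ≡ 1 (mod 7).
The coefficient of x is now 1, so x ≡ 1 (mod 7).
Check: 12 × 1 = 12 ≡ 12 (mod 84).
x ≡ 1 (mod 7), giving 12 solutions mod 84.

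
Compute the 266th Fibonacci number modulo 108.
1

Matrix identity: Q^n = [[F_(n+1), F_n], [F_n, F_(n-1)]] with Q = [[1,1],[1,0]].
n = 266 = 100001010₂. Square-and-multiply, entries mod 108:
Q^1 = [[1,1],[1,0]]
Q^2 = (Q^1)² = [[2,1],[1,1]]
Q^4 = (Q^2)² = [[5,3],[3,2]]
Q^8 = (Q^4)² = [[34,21],[21,13]]
Q^16 = (Q^8)² = [[85,15],[15,70]]
Q^33 = (Q^16)²·Q = [[55,106],[106,57]]
Q^66 = (Q^33)² = [[5,100],[100,13]]
Q^133 = (Q^66)²·Q = [[53,89],[89,72]]
Q^266 = (Q^133)² = [[38,1],[1,37]]
F_266 mod 108 = Q^266[0][1] = 1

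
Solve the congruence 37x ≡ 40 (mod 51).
x ≡ 19 (mod 51)

gcd(37, 51) = 1, which divides 40, so solutions exist.
Find 37^(-1) mod 51 by the extended Euclidean algorithm:
51 = 1 × 37 + 14  ⟹  14 = (1)·51 + (-1)·37
37 = 2 × 14 + 9  ⟹  9 = (-2)·51 + (3)·37
14 = 1 × 9 + 5  ⟹  5 = (3)·51 + (-4)·37
9 = 1 × 5 + 4  ⟹  4 = (-5)·51 + (7)·37
5 = 1 × 4 + 1  ⟹  1 = (8)·51 + (-11)·37
So (-11)·37 ≡ 1 (mod 51), i.e. 37^(-1) ≡ -11 ≡ 40 (mod 51).
x ≡ 40 × 40 = 1600 ≡ 19 (mod 51).
Check: 37 × 19 = 703 ≡ 40 (mod 51).
Unique solution: x ≡ 19 (mod 51)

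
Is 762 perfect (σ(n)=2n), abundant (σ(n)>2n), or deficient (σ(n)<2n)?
abundant

Proper divisors of 762: sum = 1 + 2 + 3 + 6 + 127 + 254 + 381 = 774
Since 774 > 762, 762 is abundant.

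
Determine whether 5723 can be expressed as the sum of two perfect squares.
Not possible

Factorization: 5723 = 59 × 97
By Fermat: n is sum of two squares iff every prime p ≡ 3 (mod 4) appears to even power.
Prime(s) ≡ 3 (mod 4) with odd exponent: [(59, 1)]
Therefore 5723 cannot be expressed as a² + b².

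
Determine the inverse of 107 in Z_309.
26

gcd(107, 309) = 1, so the inverse exists.
Extended Euclidean algorithm on (309, 107):
309 = 2 × 107 + 95  ⟹  95 = (1)·309 + (-2)·107
107 = 1 × 95 + 12  ⟹  12 = (-1)·309 + (3)·107
95 = 7 × 12 + 11  ⟹  11 = (8)·309 + (-23)·107
12 = 1 × 11 + 1  ⟹  1 = (-9)·309 + (26)·107
So (26)·107 ≡ 1 (mod 309), i.e. 107^(-1) ≡ 26 (mod 309).
Check: 107 × 26 = 2782 ≡ 1 (mod 309)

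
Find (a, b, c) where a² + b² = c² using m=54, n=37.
(1547, 3996, 4285)

Euclid's formula: a = m² - n², b = 2mn, c = m² + n²
m = 54, n = 37
a = 54² - 37² = 2916 - 1369 = 1547
b = 2 × 54 × 37 = 3996
c = 54² + 37² = 2916 + 1369 = 4285
Verification: 1547² + 3996² = 2393209 + 15968016 = 18361225 = 4285² ✓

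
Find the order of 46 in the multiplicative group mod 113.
112

113 is prime, so ord(46) divides φ(113) = 112.
Divisors of 112: 1, 2, 4, 7, 8, 14, 16, 28, 56, 112.
Repeated squaring: 46^1 ≡ 46, 46^2 ≡ 82, 46^4 ≡ 57, 46^8 ≡ 85, 46^16 ≡ 106, 46^32 ≡ 49, 46^64 ≡ 28 (mod 113).
Test 46^d mod 113 for each divisor d in increasing order:
46^1 ≡ 46
46^2 ≡ 82
46^4 ≡ 57
46^7 = 46^4·46^2·46^1 ≡ 78
46^8 ≡ 85
46^14 = 46^8·46^4·46^2 ≡ 95
46^16 ≡ 106
46^28 = 46^16·46^8·46^4 ≡ 98
46^56 = 46^32·46^16·46^8 ≡ 112
46^112 = 46^64·46^32·46^16 ≡ 1  ← first divisor giving 1
The order is 112.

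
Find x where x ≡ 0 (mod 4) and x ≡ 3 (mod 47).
144

Using Chinese Remainder Theorem:
M = 4 × 47 = 188
M1 = 47, M2 = 4
y1 = 47^(-1) mod 4 = 3
y2 = 4^(-1) mod 47 = 12
x = (0×47×3 + 3×4×12) mod 188 = 144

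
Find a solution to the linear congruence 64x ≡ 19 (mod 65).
x ≡ 46 (mod 65)

gcd(64, 65) = 1, which divides 19, so solutions exist.
Find 64^(-1) mod 65 by the extended Euclidean algorithm:
65 = 1 × 64 + 1  ⟹  1 = (1)·65 + (-1)·64
So (-1)·64 ≡ 1 (mod 65), i.e. 64^(-1) ≡ -1 ≡ 64 (mod 65).
x ≡ 64 × 19 = 1216 ≡ 46 (mod 65).
Check: 64 × 46 = 2944 ≡ 19 (mod 65).
Unique solution: x ≡ 46 (mod 65)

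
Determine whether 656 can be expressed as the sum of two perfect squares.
16² + 20² (a=16, b=20)

Factorization: 656 = 2^4 × 41
By Fermat: n is sum of two squares iff every prime p ≡ 3 (mod 4) appears to even power.
All primes ≡ 3 (mod 4) appear to even power.
Search a = 0, 1, 2, … for 656 - a² a perfect square: first hit at a = 16: 656 - 256 = 400 = 20².
656 = 16² + 20² = 256 + 400 ✓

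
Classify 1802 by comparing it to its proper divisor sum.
deficient

Proper divisors of 1802: sum = 1 + 2 + 17 + 34 + 53 + 106 + 901 = 1114
Since 1114 < 1802, 1802 is deficient.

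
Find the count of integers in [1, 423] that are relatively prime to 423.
276

423 = 3^2 × 47
φ(n) = n × ∏(1 - 1/p) for each prime p dividing n
φ(423) = 423 × (1 - 1/3) × (1 - 1/47) = 276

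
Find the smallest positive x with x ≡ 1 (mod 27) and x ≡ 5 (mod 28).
649

Using Chinese Remainder Theorem:
M = 27 × 28 = 756
M1 = 28, M2 = 27
y1 = 28^(-1) mod 27 = 1
y2 = 27^(-1) mod 28 = 27
x = (1×28×1 + 5×27×27) mod 756 = 649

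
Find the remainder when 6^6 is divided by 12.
0

Repeated squaring. Binary of 6 = 110.
6^1 ≡ 6 (mod 12); 6^2 ≡ 0 (mod 12); 6^4 ≡ 0 (mod 12)
6^6 = 6^2 × 6^4 ≡ 0 (mod 12)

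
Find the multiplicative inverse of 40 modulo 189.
52

gcd(40, 189) = 1, so the inverse exists.
Extended Euclidean algorithm on (189, 40):
189 = 4 × 40 + 29  ⟹  29 = (1)·189 + (-4)·40
40 = 1 × 29 + 11  ⟹  11 = (-1)·189 + (5)·40
29 = 2 × 11 + 7  ⟹  7 = (3)·189 + (-14)·40
11 = 1 × 7 + 4  ⟹  4 = (-4)·189 + (19)·40
7 = 1 × 4 + 3  ⟹  3 = (7)·189 + (-33)·40
4 = 1 × 3 + 1  ⟹  1 = (-11)·189 + (52)·40
So (52)·40 ≡ 1 (mod 189), i.e. 40^(-1) ≡ 52 (mod 189).
Check: 40 × 52 = 2080 ≡ 1 (mod 189)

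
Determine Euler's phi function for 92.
44

92 = 2^2 × 23
φ(n) = n × ∏(1 - 1/p) for each prime p dividing n
φ(92) = 92 × (1 - 1/2) × (1 - 1/23) = 44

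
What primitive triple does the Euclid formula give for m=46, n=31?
(1155, 2852, 3077)

Euclid's formula: a = m² - n², b = 2mn, c = m² + n²
m = 46, n = 31
a = 46² - 31² = 2116 - 961 = 1155
b = 2 × 46 × 31 = 2852
c = 46² + 31² = 2116 + 961 = 3077
Verification: 1155² + 2852² = 1334025 + 8133904 = 9467929 = 3077² ✓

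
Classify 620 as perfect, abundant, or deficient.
abundant

Proper divisors of 620: sum = 1 + 2 + 4 + 5 + 10 + 20 + 31 + 62 + 124 + 155 + 310 = 724
Since 724 > 620, 620 is abundant.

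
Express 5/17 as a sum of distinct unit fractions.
1/4 + 1/23 + 1/1564

Greedy algorithm:
5/17: ceiling(17/5) = 4, use 1/4
3/68: ceiling(68/3) = 23, use 1/23
1/1564: ceiling(1564/1) = 1564, use 1/1564
Result: 5/17 = 1/4 + 1/23 + 1/1564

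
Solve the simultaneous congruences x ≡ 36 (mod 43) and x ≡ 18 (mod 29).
337

Using Chinese Remainder Theorem:
M = 43 × 29 = 1247
M1 = 29, M2 = 43
y1 = 29^(-1) mod 43 = 3
y2 = 43^(-1) mod 29 = 27
x = (36×29×3 + 18×43×27) mod 1247 = 337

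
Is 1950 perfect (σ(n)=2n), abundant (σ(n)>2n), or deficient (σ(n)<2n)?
abundant

Proper divisors of 1950: sum = 1 + 2 + 3 + 5 + 6 + 10 + 13 + 15 + ... + 325 + 390 + 650 + 975 (23 divisors) = 3258
Since 3258 > 1950, 1950 is abundant.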